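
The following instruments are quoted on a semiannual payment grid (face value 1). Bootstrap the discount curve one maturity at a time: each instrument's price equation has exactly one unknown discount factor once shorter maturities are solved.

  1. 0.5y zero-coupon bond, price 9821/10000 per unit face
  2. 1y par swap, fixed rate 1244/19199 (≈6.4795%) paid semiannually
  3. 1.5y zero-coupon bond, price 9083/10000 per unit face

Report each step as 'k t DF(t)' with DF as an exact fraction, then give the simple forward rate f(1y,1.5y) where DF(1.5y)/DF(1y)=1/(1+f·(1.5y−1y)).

1 1/2 9821/10000
2 1 4689/5000
3 3/2 9083/10000
f(1y,1.5y) = ((4689/5000)/(9083/10000) − 1)/(1/2) = 590/9083 ≈ 6.4957%

step 1 [0.5y] zero: DF = P = 9821/10000 ≈ 0.982100
step 2 [1y] swap r/2=622/19199: DF=(1 − 622/19199·(0.982100))/(1+622/19199) = 4689/5000 ≈ 0.937800
step 3 [1.5y] zero: DF = P = 9083/10000 ≈ 0.908300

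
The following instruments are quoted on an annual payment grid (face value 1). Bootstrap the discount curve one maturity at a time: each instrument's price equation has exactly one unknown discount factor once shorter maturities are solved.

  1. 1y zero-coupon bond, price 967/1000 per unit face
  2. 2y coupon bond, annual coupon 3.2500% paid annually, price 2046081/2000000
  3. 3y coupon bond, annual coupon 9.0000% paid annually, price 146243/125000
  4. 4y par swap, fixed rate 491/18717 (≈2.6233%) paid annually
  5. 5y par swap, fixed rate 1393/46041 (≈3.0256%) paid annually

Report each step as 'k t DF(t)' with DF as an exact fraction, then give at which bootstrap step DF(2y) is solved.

step 1 [1y] zero: DF = P = 967/1000 ≈ 0.967000
step 2 [2y] bond c/1=13/400: DF=(2046081/2000000 − 13/400·(0.967000))/(1+13/400) = 2401/2500 ≈ 0.960400
step 3 [3y] bond c/1=9/100: DF=(146243/125000 − 9/100·(0.967000+0.960400))/(1+9/100) = 4571/5000 ≈ 0.914200
step 4 [4y] swap r/1=491/18717: DF=(1 − 491/18717·(0.967000+0.960400+0.914200))/(1+491/18717) = 4509/5000 ≈ 0.901800
step 5 [5y] swap r/1=1393/46041: DF=(1 − 1393/46041·(0.967000+0.960400+0.914200+0.901800))/(1+1393/46041) = 8607/10000 ≈ 0.860700

1 1 967/1000
2 2 2401/2500
3 3 4571/5000
4 4 4509/5000
5 5 8607/10000
DF(2y) is solved at step 2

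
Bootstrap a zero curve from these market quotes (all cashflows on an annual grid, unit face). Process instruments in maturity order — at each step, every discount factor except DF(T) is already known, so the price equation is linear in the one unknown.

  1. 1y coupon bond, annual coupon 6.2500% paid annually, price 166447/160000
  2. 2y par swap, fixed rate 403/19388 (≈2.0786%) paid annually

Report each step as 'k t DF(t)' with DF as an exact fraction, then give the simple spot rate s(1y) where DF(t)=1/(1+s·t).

step 1 [1y] bond c/1=1/16: DF=(166447/160000 − 1/16·(0))/(1+1/16) = 9791/10000 ≈ 0.979100
step 2 [2y] swap r/1=403/19388: DF=(1 − 403/19388·(0.979100))/(1+403/19388) = 9597/10000 ≈ 0.959700

1 1 9791/10000
2 2 9597/10000
s(1y) = (1/(9791/10000) − 1)/(1) = 209/9791 ≈ 2.1346%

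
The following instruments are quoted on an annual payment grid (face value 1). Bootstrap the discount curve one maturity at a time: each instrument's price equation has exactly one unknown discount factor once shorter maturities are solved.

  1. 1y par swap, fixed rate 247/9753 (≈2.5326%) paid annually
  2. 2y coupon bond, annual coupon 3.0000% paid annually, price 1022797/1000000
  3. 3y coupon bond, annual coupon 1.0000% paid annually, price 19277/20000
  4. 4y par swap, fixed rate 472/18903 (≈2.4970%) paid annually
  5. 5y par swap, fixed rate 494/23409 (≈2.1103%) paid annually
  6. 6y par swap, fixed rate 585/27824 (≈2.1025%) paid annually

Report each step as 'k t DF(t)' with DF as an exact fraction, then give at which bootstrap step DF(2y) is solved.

step 1 [1y] swap r/1=247/9753: DF=(1 − 247/9753·(0))/(1+247/9753) = 9753/10000 ≈ 0.975300
step 2 [2y] bond c/1=3/100: DF=(1022797/1000000 − 3/100·(0.975300))/(1+3/100) = 4823/5000 ≈ 0.964600
step 3 [3y] bond c/1=1/100: DF=(19277/20000 − 1/100·(0.975300+0.964600))/(1+1/100) = 9351/10000 ≈ 0.935100
step 4 [4y] swap r/1=472/18903: DF=(1 − 472/18903·(0.975300+0.964600+0.935100))/(1+472/18903) = 566/625 ≈ 0.905600
step 5 [5y] swap r/1=494/23409: DF=(1 − 494/23409·(0.975300+0.964600+0.935100+0.905600))/(1+494/23409) = 2253/2500 ≈ 0.901200
step 6 [6y] swap r/1=585/27824: DF=(1 − 585/27824·(0.975300+0.964600+0.935100+0.905600+0.901200))/(1+585/27824) = 883/1000 ≈ 0.883000

1 1 9753/10000
2 2 4823/5000
3 3 9351/10000
4 4 566/625
5 5 2253/2500
6 6 883/1000
DF(2y) is solved at step 2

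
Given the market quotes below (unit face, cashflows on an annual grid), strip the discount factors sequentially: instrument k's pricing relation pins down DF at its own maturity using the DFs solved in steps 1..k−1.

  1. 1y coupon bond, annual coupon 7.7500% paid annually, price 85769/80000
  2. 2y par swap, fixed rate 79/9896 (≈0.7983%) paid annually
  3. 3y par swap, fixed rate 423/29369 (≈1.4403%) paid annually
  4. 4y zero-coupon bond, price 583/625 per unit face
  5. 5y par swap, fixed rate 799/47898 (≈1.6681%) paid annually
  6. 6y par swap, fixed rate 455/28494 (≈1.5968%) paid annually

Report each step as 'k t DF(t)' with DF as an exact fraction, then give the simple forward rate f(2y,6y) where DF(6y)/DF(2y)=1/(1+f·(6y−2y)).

step 1 [1y] bond c/1=31/400: DF=(85769/80000 − 31/400·(0))/(1+31/400) = 199/200 ≈ 0.995000
step 2 [2y] swap r/1=79/9896: DF=(1 − 79/9896·(0.995000))/(1+79/9896) = 4921/5000 ≈ 0.984200
step 3 [3y] swap r/1=423/29369: DF=(1 − 423/29369·(0.995000+0.984200))/(1+423/29369) = 9577/10000 ≈ 0.957700
step 4 [4y] zero: DF = P = 583/625 ≈ 0.932800
step 5 [5y] swap r/1=799/47898: DF=(1 − 799/47898·(0.995000+0.984200+0.957700+0.932800))/(1+799/47898) = 9201/10000 ≈ 0.920100
step 6 [6y] swap r/1=455/28494: DF=(1 − 455/28494·(0.995000+0.984200+0.957700+0.932800+0.920100))/(1+455/28494) = 909/1000 ≈ 0.909000

1 1 199/200
2 2 4921/5000
3 3 9577/10000
4 4 583/625
5 5 9201/10000
6 6 909/1000
f(2y,6y) = ((4921/5000)/(909/1000) − 1)/(4) = 94/4545 ≈ 2.0682%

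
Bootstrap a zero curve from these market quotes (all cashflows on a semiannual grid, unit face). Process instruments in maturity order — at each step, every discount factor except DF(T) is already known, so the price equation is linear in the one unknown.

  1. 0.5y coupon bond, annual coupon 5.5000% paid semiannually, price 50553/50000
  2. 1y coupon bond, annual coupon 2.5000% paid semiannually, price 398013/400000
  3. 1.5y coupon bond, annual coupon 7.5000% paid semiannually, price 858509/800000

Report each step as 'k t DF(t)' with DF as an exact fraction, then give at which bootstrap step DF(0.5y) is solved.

step 1 [0.5y] bond c/2=11/400: DF=(50553/50000 − 11/400·(0))/(1+11/400) = 123/125 ≈ 0.984000
step 2 [1y] bond c/2=1/80: DF=(398013/400000 − 1/80·(0.984000))/(1+1/80) = 4853/5000 ≈ 0.970600
step 3 [1.5y] bond c/2=3/80: DF=(858509/800000 − 3/80·(0.984000+0.970600))/(1+3/80) = 9637/10000 ≈ 0.963700

1 1/2 123/125
2 1 4853/5000
3 3/2 9637/10000
DF(0.5y) is solved at step 1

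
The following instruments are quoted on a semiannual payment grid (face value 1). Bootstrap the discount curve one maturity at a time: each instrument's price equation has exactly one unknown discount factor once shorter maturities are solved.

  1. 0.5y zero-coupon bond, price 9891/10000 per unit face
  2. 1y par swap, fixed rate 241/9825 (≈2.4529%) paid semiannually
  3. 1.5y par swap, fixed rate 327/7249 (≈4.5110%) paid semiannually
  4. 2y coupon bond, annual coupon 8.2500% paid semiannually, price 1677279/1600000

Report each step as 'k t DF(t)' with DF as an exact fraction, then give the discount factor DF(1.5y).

1 1/2 9891/10000
2 1 9759/10000
3 3/2 4673/5000
4 2 8919/10000
DF(1.5y) = 4673/5000 ≈ 0.934600

step 1 [0.5y] zero: DF = P = 9891/10000 ≈ 0.989100
step 2 [1y] swap r/2=241/19650: DF=(1 − 241/19650·(0.989100))/(1+241/19650) = 9759/10000 ≈ 0.975900
step 3 [1.5y] swap r/2=327/14498: DF=(1 − 327/14498·(0.989100+0.975900))/(1+327/14498) = 4673/5000 ≈ 0.934600
step 4 [2y] bond c/2=33/800: DF=(1677279/1600000 − 33/800·(0.989100+0.975900+0.934600))/(1+33/800) = 8919/10000 ≈ 0.891900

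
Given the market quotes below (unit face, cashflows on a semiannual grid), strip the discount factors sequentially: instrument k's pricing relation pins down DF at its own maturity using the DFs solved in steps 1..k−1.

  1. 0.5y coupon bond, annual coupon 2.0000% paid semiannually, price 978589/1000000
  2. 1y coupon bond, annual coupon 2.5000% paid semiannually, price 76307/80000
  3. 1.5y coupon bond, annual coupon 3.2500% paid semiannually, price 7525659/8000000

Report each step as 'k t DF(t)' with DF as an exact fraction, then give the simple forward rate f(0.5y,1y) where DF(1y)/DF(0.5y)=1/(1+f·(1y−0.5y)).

step 1 [0.5y] bond c/2=1/100: DF=(978589/1000000 − 1/100·(0))/(1+1/100) = 9689/10000 ≈ 0.968900
step 2 [1y] bond c/2=1/80: DF=(76307/80000 − 1/80·(0.968900))/(1+1/80) = 9301/10000 ≈ 0.930100
step 3 [1.5y] bond c/2=13/800: DF=(7525659/8000000 − 13/800·(0.968900+0.930100))/(1+13/800) = 8953/10000 ≈ 0.895300

1 1/2 9689/10000
2 1 9301/10000
3 3/2 8953/10000
f(0.5y,1y) = ((9689/10000)/(9301/10000) − 1)/(1/2) = 776/9301 ≈ 8.3432%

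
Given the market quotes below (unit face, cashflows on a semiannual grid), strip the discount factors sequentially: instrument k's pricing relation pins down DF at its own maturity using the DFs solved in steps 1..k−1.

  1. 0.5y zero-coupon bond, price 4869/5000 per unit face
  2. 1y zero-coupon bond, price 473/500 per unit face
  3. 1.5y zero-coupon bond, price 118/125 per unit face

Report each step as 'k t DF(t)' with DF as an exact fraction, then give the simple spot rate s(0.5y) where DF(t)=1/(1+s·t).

1 1/2 4869/5000
2 1 473/500
3 3/2 118/125
s(0.5y) = (1/(4869/5000) − 1)/(1/2) = 262/4869 ≈ 5.3810%

step 1 [0.5y] zero: DF = P = 4869/5000 ≈ 0.973800
step 2 [1y] zero: DF = P = 473/500 ≈ 0.946000
step 3 [1.5y] zero: DF = P = 118/125 ≈ 0.944000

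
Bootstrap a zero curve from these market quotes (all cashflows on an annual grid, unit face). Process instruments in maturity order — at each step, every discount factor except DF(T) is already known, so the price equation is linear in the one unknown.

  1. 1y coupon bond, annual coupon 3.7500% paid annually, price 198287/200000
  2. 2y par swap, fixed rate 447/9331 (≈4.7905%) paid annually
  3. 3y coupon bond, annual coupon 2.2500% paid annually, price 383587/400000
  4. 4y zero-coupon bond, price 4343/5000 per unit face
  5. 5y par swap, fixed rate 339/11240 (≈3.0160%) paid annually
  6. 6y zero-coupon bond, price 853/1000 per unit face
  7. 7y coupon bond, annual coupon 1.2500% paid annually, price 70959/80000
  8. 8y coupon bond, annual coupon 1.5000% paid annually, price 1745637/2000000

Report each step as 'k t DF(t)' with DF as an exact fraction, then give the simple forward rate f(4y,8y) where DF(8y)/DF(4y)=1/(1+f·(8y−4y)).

1 1 2389/2500
2 2 4553/5000
3 3 1121/1250
4 4 4343/5000
5 5 2161/2500
6 6 853/1000
7 7 81/100
8 8 7689/10000
f(4y,8y) = ((4343/5000)/(7689/10000) − 1)/(4) = 997/30756 ≈ 3.2416%

step 1 [1y] bond c/1=3/80: DF=(198287/200000 − 3/80·(0))/(1+3/80) = 2389/2500 ≈ 0.955600
step 2 [2y] swap r/1=447/9331: DF=(1 − 447/9331·(0.955600))/(1+447/9331) = 4553/5000 ≈ 0.910600
step 3 [3y] bond c/1=9/400: DF=(383587/400000 − 9/400·(0.955600+0.910600))/(1+9/400) = 1121/1250 ≈ 0.896800
step 4 [4y] zero: DF = P = 4343/5000 ≈ 0.868600
step 5 [5y] swap r/1=339/11240: DF=(1 − 339/11240·(0.955600+0.910600+0.896800+0.868600))/(1+339/11240) = 2161/2500 ≈ 0.864400
step 6 [6y] zero: DF = P = 853/1000 ≈ 0.853000
step 7 [7y] bond c/1=1/80: DF=(70959/80000 − 1/80·(0.955600+0.910600+0.896800+0.868600+0.864400+0.853000))/(1+1/80) = 81/100 ≈ 0.810000
step 8 [8y] bond c/1=3/200: DF=(1745637/2000000 − 3/200·(0.955600+0.910600+0.896800+0.868600+0.864400+0.853000+0.810000))/(1+3/200) = 7689/10000 ≈ 0.768900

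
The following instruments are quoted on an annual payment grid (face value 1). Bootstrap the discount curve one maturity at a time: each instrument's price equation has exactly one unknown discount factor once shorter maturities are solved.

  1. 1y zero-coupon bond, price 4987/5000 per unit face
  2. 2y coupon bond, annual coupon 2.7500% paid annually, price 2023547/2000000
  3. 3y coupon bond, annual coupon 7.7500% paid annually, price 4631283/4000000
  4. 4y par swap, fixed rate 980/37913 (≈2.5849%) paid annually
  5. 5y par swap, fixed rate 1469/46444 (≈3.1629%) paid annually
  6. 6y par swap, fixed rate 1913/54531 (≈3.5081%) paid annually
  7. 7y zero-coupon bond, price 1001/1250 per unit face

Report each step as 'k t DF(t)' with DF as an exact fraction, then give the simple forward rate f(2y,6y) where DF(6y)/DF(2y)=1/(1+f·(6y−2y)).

1 1 4987/5000
2 2 479/500
3 3 9339/10000
4 4 451/500
5 5 8531/10000
6 6 8087/10000
7 7 1001/1250
f(2y,6y) = ((479/500)/(8087/10000) − 1)/(4) = 1493/32348 ≈ 4.6154%

step 1 [1y] zero: DF = P = 4987/5000 ≈ 0.997400
step 2 [2y] bond c/1=11/400: DF=(2023547/2000000 − 11/400·(0.997400))/(1+11/400) = 479/500 ≈ 0.958000
step 3 [3y] bond c/1=31/400: DF=(4631283/4000000 − 31/400·(0.997400+0.958000))/(1+31/400) = 9339/10000 ≈ 0.933900
step 4 [4y] swap r/1=980/37913: DF=(1 − 980/37913·(0.997400+0.958000+0.933900))/(1+980/37913) = 451/500 ≈ 0.902000
step 5 [5y] swap r/1=1469/46444: DF=(1 − 1469/46444·(0.997400+0.958000+0.933900+0.902000))/(1+1469/46444) = 8531/10000 ≈ 0.853100
step 6 [6y] swap r/1=1913/54531: DF=(1 − 1913/54531·(0.997400+0.958000+0.933900+0.902000+0.853100))/(1+1913/54531) = 8087/10000 ≈ 0.808700
step 7 [7y] zero: DF = P = 1001/1250 ≈ 0.800800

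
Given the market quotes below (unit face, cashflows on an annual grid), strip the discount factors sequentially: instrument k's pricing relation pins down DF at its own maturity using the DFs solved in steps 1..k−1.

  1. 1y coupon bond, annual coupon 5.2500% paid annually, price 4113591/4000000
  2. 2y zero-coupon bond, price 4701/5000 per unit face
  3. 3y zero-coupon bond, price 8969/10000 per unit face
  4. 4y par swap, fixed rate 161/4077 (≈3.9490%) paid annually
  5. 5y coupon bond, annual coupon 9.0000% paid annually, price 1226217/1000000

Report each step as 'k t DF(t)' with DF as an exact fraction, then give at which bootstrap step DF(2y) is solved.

1 1 9771/10000
2 2 4701/5000
3 3 8969/10000
4 4 8551/10000
5 5 411/500
DF(2y) is solved at step 2

step 1 [1y] bond c/1=21/400: DF=(4113591/4000000 − 21/400·(0))/(1+21/400) = 9771/10000 ≈ 0.977100
step 2 [2y] zero: DF = P = 4701/5000 ≈ 0.940200
step 3 [3y] zero: DF = P = 8969/10000 ≈ 0.896900
step 4 [4y] swap r/1=161/4077: DF=(1 − 161/4077·(0.977100+0.940200+0.896900))/(1+161/4077) = 8551/10000 ≈ 0.855100
step 5 [5y] bond c/1=9/100: DF=(1226217/1000000 − 9/100·(0.977100+0.940200+0.896900+0.855100))/(1+9/100) = 411/500 ≈ 0.822000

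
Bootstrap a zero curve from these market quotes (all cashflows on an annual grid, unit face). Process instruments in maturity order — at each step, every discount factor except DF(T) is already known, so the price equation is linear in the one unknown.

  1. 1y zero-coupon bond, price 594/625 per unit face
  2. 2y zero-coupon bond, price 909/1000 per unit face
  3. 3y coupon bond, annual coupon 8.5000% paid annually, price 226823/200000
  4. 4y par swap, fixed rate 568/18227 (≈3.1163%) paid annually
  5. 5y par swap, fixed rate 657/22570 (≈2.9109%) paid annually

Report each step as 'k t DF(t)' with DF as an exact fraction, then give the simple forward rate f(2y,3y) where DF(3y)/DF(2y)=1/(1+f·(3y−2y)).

1 1 594/625
2 2 909/1000
3 3 2249/2500
4 4 554/625
5 5 4343/5000
f(2y,3y) = ((909/1000)/(2249/2500) − 1)/(1) = 47/4498 ≈ 1.0449%

step 1 [1y] zero: DF = P = 594/625 ≈ 0.950400
step 2 [2y] zero: DF = P = 909/1000 ≈ 0.909000
step 3 [3y] bond c/1=17/200: DF=(226823/200000 − 17/200·(0.950400+0.909000))/(1+17/200) = 2249/2500 ≈ 0.899600
step 4 [4y] swap r/1=568/18227: DF=(1 − 568/18227·(0.950400+0.909000+0.899600))/(1+568/18227) = 554/625 ≈ 0.886400
step 5 [5y] swap r/1=657/22570: DF=(1 − 657/22570·(0.950400+0.909000+0.899600+0.886400))/(1+657/22570) = 4343/5000 ≈ 0.868600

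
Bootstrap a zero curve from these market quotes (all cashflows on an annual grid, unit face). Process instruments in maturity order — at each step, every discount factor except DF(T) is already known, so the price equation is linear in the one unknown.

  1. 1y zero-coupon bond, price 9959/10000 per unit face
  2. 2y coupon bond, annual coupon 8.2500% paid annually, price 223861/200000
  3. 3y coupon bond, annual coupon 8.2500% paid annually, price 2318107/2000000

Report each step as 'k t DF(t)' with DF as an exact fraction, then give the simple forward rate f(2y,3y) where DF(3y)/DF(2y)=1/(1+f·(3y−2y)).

step 1 [1y] zero: DF = P = 9959/10000 ≈ 0.995900
step 2 [2y] bond c/1=33/400: DF=(223861/200000 − 33/400·(0.995900))/(1+33/400) = 9581/10000 ≈ 0.958100
step 3 [3y] bond c/1=33/400: DF=(2318107/2000000 − 33/400·(0.995900+0.958100))/(1+33/400) = 4609/5000 ≈ 0.921800

1 1 9959/10000
2 2 9581/10000
3 3 4609/5000
f(2y,3y) = ((9581/10000)/(4609/5000) − 1)/(1) = 33/838 ≈ 3.9379%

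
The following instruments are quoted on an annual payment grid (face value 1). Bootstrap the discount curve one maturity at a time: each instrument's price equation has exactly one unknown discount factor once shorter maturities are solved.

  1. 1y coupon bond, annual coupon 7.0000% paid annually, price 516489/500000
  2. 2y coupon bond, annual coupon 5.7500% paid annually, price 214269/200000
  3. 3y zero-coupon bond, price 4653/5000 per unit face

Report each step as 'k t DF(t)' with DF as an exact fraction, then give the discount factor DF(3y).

step 1 [1y] bond c/1=7/100: DF=(516489/500000 − 7/100·(0))/(1+7/100) = 4827/5000 ≈ 0.965400
step 2 [2y] bond c/1=23/400: DF=(214269/200000 − 23/400·(0.965400))/(1+23/400) = 4803/5000 ≈ 0.960600
step 3 [3y] zero: DF = P = 4653/5000 ≈ 0.930600

1 1 4827/5000
2 2 4803/5000
3 3 4653/5000
DF(3y) = 4653/5000 ≈ 0.930600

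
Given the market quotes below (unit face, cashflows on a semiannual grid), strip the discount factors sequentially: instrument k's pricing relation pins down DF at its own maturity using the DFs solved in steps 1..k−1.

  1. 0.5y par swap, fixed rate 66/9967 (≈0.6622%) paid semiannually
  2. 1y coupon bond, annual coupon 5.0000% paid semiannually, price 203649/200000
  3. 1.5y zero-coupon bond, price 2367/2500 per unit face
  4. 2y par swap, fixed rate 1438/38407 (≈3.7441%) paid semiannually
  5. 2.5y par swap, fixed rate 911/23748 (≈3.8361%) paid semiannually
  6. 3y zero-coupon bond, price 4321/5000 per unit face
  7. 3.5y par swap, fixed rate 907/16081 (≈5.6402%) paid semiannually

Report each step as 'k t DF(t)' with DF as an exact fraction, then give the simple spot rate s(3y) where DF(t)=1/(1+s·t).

1 1/2 9967/10000
2 1 9691/10000
3 3/2 2367/2500
4 2 9281/10000
5 5/2 9089/10000
6 3 4321/5000
7 7/2 4093/5000
s(3y) = (1/(4321/5000) − 1)/(3) = 679/12963 ≈ 5.2380%

step 1 [0.5y] swap r/2=33/9967: DF=(1 − 33/9967·(0))/(1+33/9967) = 9967/10000 ≈ 0.996700
step 2 [1y] bond c/2=1/40: DF=(203649/200000 − 1/40·(0.996700))/(1+1/40) = 9691/10000 ≈ 0.969100
step 3 [1.5y] zero: DF = P = 2367/2500 ≈ 0.946800
step 4 [2y] swap r/2=719/38407: DF=(1 − 719/38407·(0.996700+0.969100+0.946800))/(1+719/38407) = 9281/10000 ≈ 0.928100
step 5 [2.5y] swap r/2=911/47496: DF=(1 − 911/47496·(0.996700+0.969100+0.946800+0.928100))/(1+911/47496) = 9089/10000 ≈ 0.908900
step 6 [3y] zero: DF = P = 4321/5000 ≈ 0.864200
step 7 [3.5y] swap r/2=907/32162: DF=(1 − 907/32162·(0.996700+0.969100+0.946800+0.928100+0.908900+0.864200))/(1+907/32162) = 4093/5000 ≈ 0.818600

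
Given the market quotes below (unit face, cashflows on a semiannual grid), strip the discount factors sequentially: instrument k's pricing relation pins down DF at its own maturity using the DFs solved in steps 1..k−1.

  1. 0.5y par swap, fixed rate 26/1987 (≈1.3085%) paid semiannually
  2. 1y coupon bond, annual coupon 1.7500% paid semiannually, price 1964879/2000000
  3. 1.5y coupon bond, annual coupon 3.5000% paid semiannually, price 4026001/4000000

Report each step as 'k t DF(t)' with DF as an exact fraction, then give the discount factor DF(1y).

step 1 [0.5y] swap r/2=13/1987: DF=(1 − 13/1987·(0))/(1+13/1987) = 1987/2000 ≈ 0.993500
step 2 [1y] bond c/2=7/800: DF=(1964879/2000000 − 7/800·(0.993500))/(1+7/800) = 9653/10000 ≈ 0.965300
step 3 [1.5y] bond c/2=7/400: DF=(4026001/4000000 − 7/400·(0.993500+0.965300))/(1+7/400) = 1911/2000 ≈ 0.955500

1 1/2 1987/2000
2 1 9653/10000
3 3/2 1911/2000
DF(1y) = 9653/10000 ≈ 0.965300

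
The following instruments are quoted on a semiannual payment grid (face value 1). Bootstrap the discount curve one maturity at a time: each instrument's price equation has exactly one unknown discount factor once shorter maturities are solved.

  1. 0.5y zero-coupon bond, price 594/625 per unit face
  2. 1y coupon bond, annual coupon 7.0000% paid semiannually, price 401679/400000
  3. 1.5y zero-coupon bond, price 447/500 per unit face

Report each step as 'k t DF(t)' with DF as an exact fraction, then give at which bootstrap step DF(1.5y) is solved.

1 1/2 594/625
2 1 9381/10000
3 3/2 447/500
DF(1.5y) is solved at step 3

step 1 [0.5y] zero: DF = P = 594/625 ≈ 0.950400
step 2 [1y] bond c/2=7/200: DF=(401679/400000 − 7/200·(0.950400))/(1+7/200) = 9381/10000 ≈ 0.938100
step 3 [1.5y] zero: DF = P = 447/500 ≈ 0.894000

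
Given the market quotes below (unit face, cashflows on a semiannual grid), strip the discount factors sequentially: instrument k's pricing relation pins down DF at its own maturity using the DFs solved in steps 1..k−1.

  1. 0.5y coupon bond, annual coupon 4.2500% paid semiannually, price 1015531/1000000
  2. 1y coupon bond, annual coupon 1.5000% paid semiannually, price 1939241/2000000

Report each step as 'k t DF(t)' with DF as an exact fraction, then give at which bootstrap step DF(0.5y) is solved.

1 1/2 1243/1250
2 1 191/200
DF(0.5y) is solved at step 1

step 1 [0.5y] bond c/2=17/800: DF=(1015531/1000000 − 17/800·(0))/(1+17/800) = 1243/1250 ≈ 0.994400
step 2 [1y] bond c/2=3/400: DF=(1939241/2000000 − 3/400·(0.994400))/(1+3/400) = 191/200 ≈ 0.955000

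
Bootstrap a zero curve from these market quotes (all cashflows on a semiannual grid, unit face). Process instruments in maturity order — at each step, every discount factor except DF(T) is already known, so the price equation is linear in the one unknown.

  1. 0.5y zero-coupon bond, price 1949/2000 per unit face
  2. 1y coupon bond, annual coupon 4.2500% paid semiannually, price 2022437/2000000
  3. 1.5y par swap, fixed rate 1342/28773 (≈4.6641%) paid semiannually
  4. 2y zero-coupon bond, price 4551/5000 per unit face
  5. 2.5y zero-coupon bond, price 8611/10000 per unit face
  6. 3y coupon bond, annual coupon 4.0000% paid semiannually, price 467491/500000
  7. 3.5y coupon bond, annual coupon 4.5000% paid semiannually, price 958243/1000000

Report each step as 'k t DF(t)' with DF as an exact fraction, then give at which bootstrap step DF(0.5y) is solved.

step 1 [0.5y] zero: DF = P = 1949/2000 ≈ 0.974500
step 2 [1y] bond c/2=17/800: DF=(2022437/2000000 − 17/800·(0.974500))/(1+17/800) = 9699/10000 ≈ 0.969900
step 3 [1.5y] swap r/2=671/28773: DF=(1 − 671/28773·(0.974500+0.969900))/(1+671/28773) = 9329/10000 ≈ 0.932900
step 4 [2y] zero: DF = P = 4551/5000 ≈ 0.910200
step 5 [2.5y] zero: DF = P = 8611/10000 ≈ 0.861100
step 6 [3y] bond c/2=1/50: DF=(467491/500000 − 1/50·(0.974500+0.969900+0.932900+0.910200+0.861100))/(1+1/50) = 1651/2000 ≈ 0.825500
step 7 [3.5y] bond c/2=9/400: DF=(958243/1000000 − 9/400·(0.974500+0.969900+0.932900+0.910200+0.861100+0.825500))/(1+9/400) = 8167/10000 ≈ 0.816700

1 1/2 1949/2000
2 1 9699/10000
3 3/2 9329/10000
4 2 4551/5000
5 5/2 8611/10000
6 3 1651/2000
7 7/2 8167/10000
DF(0.5y) is solved at step 1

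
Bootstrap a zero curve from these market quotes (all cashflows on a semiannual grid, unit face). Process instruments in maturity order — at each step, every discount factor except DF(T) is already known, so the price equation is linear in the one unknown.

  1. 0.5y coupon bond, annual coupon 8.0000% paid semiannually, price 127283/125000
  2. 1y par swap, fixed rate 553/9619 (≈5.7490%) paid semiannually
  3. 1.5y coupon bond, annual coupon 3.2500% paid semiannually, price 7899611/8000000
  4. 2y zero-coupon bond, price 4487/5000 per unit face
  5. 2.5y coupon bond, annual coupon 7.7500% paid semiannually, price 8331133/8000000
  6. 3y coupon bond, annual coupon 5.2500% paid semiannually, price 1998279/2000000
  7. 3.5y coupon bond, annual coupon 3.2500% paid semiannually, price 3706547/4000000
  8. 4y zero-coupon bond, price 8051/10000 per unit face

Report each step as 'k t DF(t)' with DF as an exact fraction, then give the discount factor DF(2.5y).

1 1/2 9791/10000
2 1 9447/10000
3 3/2 9409/10000
4 2 4487/5000
5 5/2 4311/5000
6 3 8553/10000
7 7/2 4121/5000
8 4 8051/10000
DF(2.5y) = 4311/5000 ≈ 0.862200

step 1 [0.5y] bond c/2=1/25: DF=(127283/125000 − 1/25·(0))/(1+1/25) = 9791/10000 ≈ 0.979100
step 2 [1y] swap r/2=553/19238: DF=(1 − 553/19238·(0.979100))/(1+553/19238) = 9447/10000 ≈ 0.944700
step 3 [1.5y] bond c/2=13/800: DF=(7899611/8000000 − 13/800·(0.979100+0.944700))/(1+13/800) = 9409/10000 ≈ 0.940900
step 4 [2y] zero: DF = P = 4487/5000 ≈ 0.897400
step 5 [2.5y] bond c/2=31/800: DF=(8331133/8000000 − 31/800·(0.979100+0.944700+0.940900+0.897400))/(1+31/800) = 4311/5000 ≈ 0.862200
step 6 [3y] bond c/2=21/800: DF=(1998279/2000000 − 21/800·(0.979100+0.944700+0.940900+0.897400+0.862200))/(1+21/800) = 8553/10000 ≈ 0.855300
step 7 [3.5y] bond c/2=13/800: DF=(3706547/4000000 − 13/800·(0.979100+0.944700+0.940900+0.897400+0.862200+0.855300))/(1+13/800) = 4121/5000 ≈ 0.824200
step 8 [4y] zero: DF = P = 8051/10000 ≈ 0.805100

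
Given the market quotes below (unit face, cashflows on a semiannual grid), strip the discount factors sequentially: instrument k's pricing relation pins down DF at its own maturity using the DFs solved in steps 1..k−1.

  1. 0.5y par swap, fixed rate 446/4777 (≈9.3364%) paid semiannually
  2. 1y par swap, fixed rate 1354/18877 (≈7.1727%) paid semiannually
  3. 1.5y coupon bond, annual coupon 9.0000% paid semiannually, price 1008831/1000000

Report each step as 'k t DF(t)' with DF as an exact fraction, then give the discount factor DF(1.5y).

1 1/2 4777/5000
2 1 9323/10000
3 3/2 8841/10000
DF(1.5y) = 8841/10000 ≈ 0.884100

step 1 [0.5y] swap r/2=223/4777: DF=(1 − 223/4777·(0))/(1+223/4777) = 4777/5000 ≈ 0.955400
step 2 [1y] swap r/2=677/18877: DF=(1 − 677/18877·(0.955400))/(1+677/18877) = 9323/10000 ≈ 0.932300
step 3 [1.5y] bond c/2=9/200: DF=(1008831/1000000 − 9/200·(0.955400+0.932300))/(1+9/200) = 8841/10000 ≈ 0.884100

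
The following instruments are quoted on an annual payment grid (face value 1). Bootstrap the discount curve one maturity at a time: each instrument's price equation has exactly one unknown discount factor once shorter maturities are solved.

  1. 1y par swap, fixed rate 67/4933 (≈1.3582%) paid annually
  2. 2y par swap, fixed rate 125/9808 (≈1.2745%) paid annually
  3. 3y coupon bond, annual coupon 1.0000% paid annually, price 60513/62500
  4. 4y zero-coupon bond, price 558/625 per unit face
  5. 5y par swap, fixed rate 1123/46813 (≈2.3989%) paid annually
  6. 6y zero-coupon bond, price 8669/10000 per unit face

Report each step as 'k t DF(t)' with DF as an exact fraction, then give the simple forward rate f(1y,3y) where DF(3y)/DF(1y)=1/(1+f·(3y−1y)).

1 1 4933/5000
2 2 39/40
3 3 587/625
4 4 558/625
5 5 8877/10000
6 6 8669/10000
f(1y,3y) = ((4933/5000)/(587/625) − 1)/(2) = 237/9392 ≈ 2.5234%

step 1 [1y] swap r/1=67/4933: DF=(1 − 67/4933·(0))/(1+67/4933) = 4933/5000 ≈ 0.986600
step 2 [2y] swap r/1=125/9808: DF=(1 − 125/9808·(0.986600))/(1+125/9808) = 39/40 ≈ 0.975000
step 3 [3y] bond c/1=1/100: DF=(60513/62500 − 1/100·(0.986600+0.975000))/(1+1/100) = 587/625 ≈ 0.939200
step 4 [4y] zero: DF = P = 558/625 ≈ 0.892800
step 5 [5y] swap r/1=1123/46813: DF=(1 − 1123/46813·(0.986600+0.975000+0.939200+0.892800))/(1+1123/46813) = 8877/10000 ≈ 0.887700
step 6 [6y] zero: DF = P = 8669/10000 ≈ 0.866900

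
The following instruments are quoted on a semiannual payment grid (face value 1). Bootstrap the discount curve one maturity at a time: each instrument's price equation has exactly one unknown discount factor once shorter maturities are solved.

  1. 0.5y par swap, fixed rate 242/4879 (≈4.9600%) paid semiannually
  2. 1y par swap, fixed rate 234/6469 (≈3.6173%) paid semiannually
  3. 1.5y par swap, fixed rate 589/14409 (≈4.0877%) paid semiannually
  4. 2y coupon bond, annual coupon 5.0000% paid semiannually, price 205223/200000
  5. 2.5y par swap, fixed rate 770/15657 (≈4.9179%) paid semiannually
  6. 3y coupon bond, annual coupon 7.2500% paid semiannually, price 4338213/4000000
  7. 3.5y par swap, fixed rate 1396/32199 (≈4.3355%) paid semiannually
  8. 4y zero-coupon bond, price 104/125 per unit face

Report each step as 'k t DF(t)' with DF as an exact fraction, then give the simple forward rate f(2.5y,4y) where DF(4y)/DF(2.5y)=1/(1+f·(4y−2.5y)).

1 1/2 4879/5000
2 1 9649/10000
3 3/2 9411/10000
4 2 2327/2500
5 5/2 1769/2000
6 3 8823/10000
7 7/2 2151/2500
8 4 104/125
f(2.5y,4y) = ((1769/2000)/(104/125) − 1)/(3/2) = 35/832 ≈ 4.2067%

step 1 [0.5y] swap r/2=121/4879: DF=(1 − 121/4879·(0))/(1+121/4879) = 4879/5000 ≈ 0.975800
step 2 [1y] swap r/2=117/6469: DF=(1 − 117/6469·(0.975800))/(1+117/6469) = 9649/10000 ≈ 0.964900
step 3 [1.5y] swap r/2=589/28818: DF=(1 − 589/28818·(0.975800+0.964900))/(1+589/28818) = 9411/10000 ≈ 0.941100
step 4 [2y] bond c/2=1/40: DF=(205223/200000 − 1/40·(0.975800+0.964900+0.941100))/(1+1/40) = 2327/2500 ≈ 0.930800
step 5 [2.5y] swap r/2=385/15657: DF=(1 − 385/15657·(0.975800+0.964900+0.941100+0.930800))/(1+385/15657) = 1769/2000 ≈ 0.884500
step 6 [3y] bond c/2=29/800: DF=(4338213/4000000 − 29/800·(0.975800+0.964900+0.941100+0.930800+0.884500))/(1+29/800) = 8823/10000 ≈ 0.882300
step 7 [3.5y] swap r/2=698/32199: DF=(1 − 698/32199·(0.975800+0.964900+0.941100+0.930800+0.884500+0.882300))/(1+698/32199) = 2151/2500 ≈ 0.860400
step 8 [4y] zero: DF = P = 104/125 ≈ 0.832000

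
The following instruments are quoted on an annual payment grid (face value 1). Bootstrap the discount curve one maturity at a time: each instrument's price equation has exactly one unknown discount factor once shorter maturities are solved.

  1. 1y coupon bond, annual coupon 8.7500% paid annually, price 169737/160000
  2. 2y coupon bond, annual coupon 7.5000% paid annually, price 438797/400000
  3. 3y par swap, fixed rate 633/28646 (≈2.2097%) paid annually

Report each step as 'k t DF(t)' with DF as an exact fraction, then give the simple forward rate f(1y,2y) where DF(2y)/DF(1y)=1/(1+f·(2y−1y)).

step 1 [1y] bond c/1=7/80: DF=(169737/160000 − 7/80·(0))/(1+7/80) = 1951/2000 ≈ 0.975500
step 2 [2y] bond c/1=3/40: DF=(438797/400000 − 3/40·(0.975500))/(1+3/40) = 2381/2500 ≈ 0.952400
step 3 [3y] swap r/1=633/28646: DF=(1 − 633/28646·(0.975500+0.952400))/(1+633/28646) = 9367/10000 ≈ 0.936700

1 1 1951/2000
2 2 2381/2500
3 3 9367/10000
f(1y,2y) = ((1951/2000)/(2381/2500) − 1)/(1) = 231/9524 ≈ 2.4255%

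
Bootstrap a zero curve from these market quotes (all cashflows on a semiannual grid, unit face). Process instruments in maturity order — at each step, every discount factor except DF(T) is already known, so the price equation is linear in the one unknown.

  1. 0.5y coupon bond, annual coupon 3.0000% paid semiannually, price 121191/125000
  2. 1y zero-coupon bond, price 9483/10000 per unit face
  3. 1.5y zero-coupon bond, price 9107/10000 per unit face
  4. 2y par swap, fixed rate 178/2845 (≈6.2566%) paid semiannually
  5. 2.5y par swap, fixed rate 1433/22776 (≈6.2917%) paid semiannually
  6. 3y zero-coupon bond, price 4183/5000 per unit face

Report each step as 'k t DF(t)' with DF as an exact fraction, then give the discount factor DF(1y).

1 1/2 597/625
2 1 9483/10000
3 3/2 9107/10000
4 2 8843/10000
5 5/2 8567/10000
6 3 4183/5000
DF(1y) = 9483/10000 ≈ 0.948300

step 1 [0.5y] bond c/2=3/200: DF=(121191/125000 − 3/200·(0))/(1+3/200) = 597/625 ≈ 0.955200
step 2 [1y] zero: DF = P = 9483/10000 ≈ 0.948300
step 3 [1.5y] zero: DF = P = 9107/10000 ≈ 0.910700
step 4 [2y] swap r/2=89/2845: DF=(1 − 89/2845·(0.955200+0.948300+0.910700))/(1+89/2845) = 8843/10000 ≈ 0.884300
step 5 [2.5y] swap r/2=1433/45552: DF=(1 − 1433/45552·(0.955200+0.948300+0.910700+0.884300))/(1+1433/45552) = 8567/10000 ≈ 0.856700
step 6 [3y] zero: DF = P = 4183/5000 ≈ 0.836600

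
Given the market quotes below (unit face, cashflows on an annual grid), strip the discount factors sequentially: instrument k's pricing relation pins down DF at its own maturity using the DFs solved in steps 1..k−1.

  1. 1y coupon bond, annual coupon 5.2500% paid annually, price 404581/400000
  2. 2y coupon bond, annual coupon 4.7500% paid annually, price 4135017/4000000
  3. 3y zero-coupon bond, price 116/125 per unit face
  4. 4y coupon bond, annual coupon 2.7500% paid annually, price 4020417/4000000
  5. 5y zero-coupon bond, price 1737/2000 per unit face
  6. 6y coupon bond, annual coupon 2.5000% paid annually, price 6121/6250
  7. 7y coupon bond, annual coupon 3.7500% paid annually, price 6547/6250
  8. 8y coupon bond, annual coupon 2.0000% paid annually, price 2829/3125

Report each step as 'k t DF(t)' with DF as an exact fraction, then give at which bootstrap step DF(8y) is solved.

step 1 [1y] bond c/1=21/400: DF=(404581/400000 − 21/400·(0))/(1+21/400) = 961/1000 ≈ 0.961000
step 2 [2y] bond c/1=19/400: DF=(4135017/4000000 − 19/400·(0.961000))/(1+19/400) = 9433/10000 ≈ 0.943300
step 3 [3y] zero: DF = P = 116/125 ≈ 0.928000
step 4 [4y] bond c/1=11/400: DF=(4020417/4000000 − 11/400·(0.961000+0.943300+0.928000))/(1+11/400) = 564/625 ≈ 0.902400
step 5 [5y] zero: DF = P = 1737/2000 ≈ 0.868500
step 6 [6y] bond c/1=1/40: DF=(6121/6250 − 1/40·(0.961000+0.943300+0.928000+0.902400+0.868500))/(1+1/40) = 527/625 ≈ 0.843200
step 7 [7y] bond c/1=3/80: DF=(6547/6250 − 3/80·(0.961000+0.943300+0.928000+0.902400+0.868500+0.843200))/(1+3/80) = 508/625 ≈ 0.812800
step 8 [8y] bond c/1=1/50: DF=(2829/3125 − 1/50·(0.961000+0.943300+0.928000+0.902400+0.868500+0.843200+0.812800))/(1+1/50) = 478/625 ≈ 0.764800

1 1 961/1000
2 2 9433/10000
3 3 116/125
4 4 564/625
5 5 1737/2000
6 6 527/625
7 7 508/625
8 8 478/625
DF(8y) is solved at step 8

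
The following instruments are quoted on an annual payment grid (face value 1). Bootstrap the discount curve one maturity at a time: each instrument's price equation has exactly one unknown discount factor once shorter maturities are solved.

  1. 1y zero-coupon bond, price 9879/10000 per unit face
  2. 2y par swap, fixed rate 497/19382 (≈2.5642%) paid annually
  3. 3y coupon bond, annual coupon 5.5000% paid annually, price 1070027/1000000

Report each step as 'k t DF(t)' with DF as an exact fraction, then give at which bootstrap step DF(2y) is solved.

step 1 [1y] zero: DF = P = 9879/10000 ≈ 0.987900
step 2 [2y] swap r/1=497/19382: DF=(1 − 497/19382·(0.987900))/(1+497/19382) = 9503/10000 ≈ 0.950300
step 3 [3y] bond c/1=11/200: DF=(1070027/1000000 − 11/200·(0.987900+0.950300))/(1+11/200) = 2283/2500 ≈ 0.913200

1 1 9879/10000
2 2 9503/10000
3 3 2283/2500
DF(2y) is solved at step 2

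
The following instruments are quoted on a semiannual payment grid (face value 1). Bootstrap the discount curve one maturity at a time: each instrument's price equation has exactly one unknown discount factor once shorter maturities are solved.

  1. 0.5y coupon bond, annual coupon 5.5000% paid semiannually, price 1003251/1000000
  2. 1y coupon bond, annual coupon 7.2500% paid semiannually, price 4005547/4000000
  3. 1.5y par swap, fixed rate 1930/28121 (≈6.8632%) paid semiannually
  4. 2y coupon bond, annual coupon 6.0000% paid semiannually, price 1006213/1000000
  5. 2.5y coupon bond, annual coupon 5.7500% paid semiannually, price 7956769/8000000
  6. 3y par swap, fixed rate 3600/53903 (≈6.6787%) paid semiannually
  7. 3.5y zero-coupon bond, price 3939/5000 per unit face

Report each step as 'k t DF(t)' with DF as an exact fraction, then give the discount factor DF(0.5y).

1 1/2 2441/2500
2 1 4661/5000
3 3/2 1807/2000
4 2 179/200
5 5/2 1079/1250
6 3 41/50
7 7/2 3939/5000
DF(0.5y) = 2441/2500 ≈ 0.976400

step 1 [0.5y] bond c/2=11/400: DF=(1003251/1000000 − 11/400·(0))/(1+11/400) = 2441/2500 ≈ 0.976400
step 2 [1y] bond c/2=29/800: DF=(4005547/4000000 − 29/800·(0.976400))/(1+29/800) = 4661/5000 ≈ 0.932200
step 3 [1.5y] swap r/2=965/28121: DF=(1 − 965/28121·(0.976400+0.932200))/(1+965/28121) = 1807/2000 ≈ 0.903500
step 4 [2y] bond c/2=3/100: DF=(1006213/1000000 − 3/100·(0.976400+0.932200+0.903500))/(1+3/100) = 179/200 ≈ 0.895000
step 5 [2.5y] bond c/2=23/800: DF=(7956769/8000000 − 23/800·(0.976400+0.932200+0.903500+0.895000))/(1+23/800) = 1079/1250 ≈ 0.863200
step 6 [3y] swap r/2=1800/53903: DF=(1 − 1800/53903·(0.976400+0.932200+0.903500+0.895000+0.863200))/(1+1800/53903) = 41/50 ≈ 0.820000
step 7 [3.5y] zero: DF = P = 3939/5000 ≈ 0.787800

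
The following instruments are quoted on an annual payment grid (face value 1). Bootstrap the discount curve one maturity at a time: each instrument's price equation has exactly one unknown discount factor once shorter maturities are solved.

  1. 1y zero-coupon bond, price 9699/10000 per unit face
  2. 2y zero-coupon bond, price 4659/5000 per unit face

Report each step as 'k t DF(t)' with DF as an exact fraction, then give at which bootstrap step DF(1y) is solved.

1 1 9699/10000
2 2 4659/5000
DF(1y) is solved at step 1

step 1 [1y] zero: DF = P = 9699/10000 ≈ 0.969900
step 2 [2y] zero: DF = P = 4659/5000 ≈ 0.931800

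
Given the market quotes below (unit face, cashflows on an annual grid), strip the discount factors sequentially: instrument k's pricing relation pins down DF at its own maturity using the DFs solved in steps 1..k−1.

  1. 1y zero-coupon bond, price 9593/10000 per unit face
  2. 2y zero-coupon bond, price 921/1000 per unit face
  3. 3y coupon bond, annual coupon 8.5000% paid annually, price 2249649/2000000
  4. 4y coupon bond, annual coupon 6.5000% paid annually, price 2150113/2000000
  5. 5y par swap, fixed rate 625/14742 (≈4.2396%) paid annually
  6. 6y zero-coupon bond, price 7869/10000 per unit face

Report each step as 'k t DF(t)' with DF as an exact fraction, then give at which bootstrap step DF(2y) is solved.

1 1 9593/10000
2 2 921/1000
3 3 4447/5000
4 4 2101/2500
5 5 13/16
6 6 7869/10000
DF(2y) is solved at step 2

step 1 [1y] zero: DF = P = 9593/10000 ≈ 0.959300
step 2 [2y] zero: DF = P = 921/1000 ≈ 0.921000
step 3 [3y] bond c/1=17/200: DF=(2249649/2000000 − 17/200·(0.959300+0.921000))/(1+17/200) = 4447/5000 ≈ 0.889400
step 4 [4y] bond c/1=13/200: DF=(2150113/2000000 − 13/200·(0.959300+0.921000+0.889400))/(1+13/200) = 2101/2500 ≈ 0.840400
step 5 [5y] swap r/1=625/14742: DF=(1 − 625/14742·(0.959300+0.921000+0.889400+0.840400))/(1+625/14742) = 13/16 ≈ 0.812500
step 6 [6y] zero: DF = P = 7869/10000 ≈ 0.786900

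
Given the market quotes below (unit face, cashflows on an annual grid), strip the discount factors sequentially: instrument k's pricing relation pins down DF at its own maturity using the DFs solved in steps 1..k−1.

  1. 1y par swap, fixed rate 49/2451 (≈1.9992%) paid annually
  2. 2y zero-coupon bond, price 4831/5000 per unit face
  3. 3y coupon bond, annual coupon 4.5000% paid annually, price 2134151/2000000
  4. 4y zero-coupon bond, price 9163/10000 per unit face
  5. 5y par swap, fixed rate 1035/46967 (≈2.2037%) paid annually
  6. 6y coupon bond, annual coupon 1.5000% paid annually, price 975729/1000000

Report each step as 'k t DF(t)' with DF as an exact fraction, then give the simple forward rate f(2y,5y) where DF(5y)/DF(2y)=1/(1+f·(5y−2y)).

1 1 2451/2500
2 2 4831/5000
3 3 9373/10000
4 4 9163/10000
5 5 1793/2000
6 6 8919/10000
f(2y,5y) = ((4831/5000)/(1793/2000) − 1)/(3) = 697/26895 ≈ 2.5916%

step 1 [1y] swap r/1=49/2451: DF=(1 − 49/2451·(0))/(1+49/2451) = 2451/2500 ≈ 0.980400
step 2 [2y] zero: DF = P = 4831/5000 ≈ 0.966200
step 3 [3y] bond c/1=9/200: DF=(2134151/2000000 − 9/200·(0.980400+0.966200))/(1+9/200) = 9373/10000 ≈ 0.937300
step 4 [4y] zero: DF = P = 9163/10000 ≈ 0.916300
step 5 [5y] swap r/1=1035/46967: DF=(1 − 1035/46967·(0.980400+0.966200+0.937300+0.916300))/(1+1035/46967) = 1793/2000 ≈ 0.896500
step 6 [6y] bond c/1=3/200: DF=(975729/1000000 − 3/200·(0.980400+0.966200+0.937300+0.916300+0.896500))/(1+3/200) = 8919/10000 ≈ 0.891900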